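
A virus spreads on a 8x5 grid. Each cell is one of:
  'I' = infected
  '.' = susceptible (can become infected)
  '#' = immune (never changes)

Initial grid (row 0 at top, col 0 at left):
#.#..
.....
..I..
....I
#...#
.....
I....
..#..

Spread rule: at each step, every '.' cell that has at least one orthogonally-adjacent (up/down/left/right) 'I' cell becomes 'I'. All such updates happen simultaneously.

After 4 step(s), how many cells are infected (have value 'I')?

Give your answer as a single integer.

Step 0 (initial): 3 infected
Step 1: +9 new -> 12 infected
Step 2: +10 new -> 22 infected
Step 3: +9 new -> 31 infected
Step 4: +3 new -> 34 infected

Answer: 34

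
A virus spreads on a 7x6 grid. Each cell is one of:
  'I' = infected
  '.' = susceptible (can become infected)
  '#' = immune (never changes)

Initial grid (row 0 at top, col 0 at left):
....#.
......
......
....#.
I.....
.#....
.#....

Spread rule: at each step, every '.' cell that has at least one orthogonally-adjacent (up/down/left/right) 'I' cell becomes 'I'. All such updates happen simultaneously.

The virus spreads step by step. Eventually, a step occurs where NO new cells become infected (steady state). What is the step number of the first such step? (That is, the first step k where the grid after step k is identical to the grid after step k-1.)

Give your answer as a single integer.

Answer: 10

Derivation:
Step 0 (initial): 1 infected
Step 1: +3 new -> 4 infected
Step 2: +4 new -> 8 infected
Step 3: +5 new -> 13 infected
Step 4: +7 new -> 20 infected
Step 5: +6 new -> 26 infected
Step 6: +6 new -> 32 infected
Step 7: +4 new -> 36 infected
Step 8: +1 new -> 37 infected
Step 9: +1 new -> 38 infected
Step 10: +0 new -> 38 infected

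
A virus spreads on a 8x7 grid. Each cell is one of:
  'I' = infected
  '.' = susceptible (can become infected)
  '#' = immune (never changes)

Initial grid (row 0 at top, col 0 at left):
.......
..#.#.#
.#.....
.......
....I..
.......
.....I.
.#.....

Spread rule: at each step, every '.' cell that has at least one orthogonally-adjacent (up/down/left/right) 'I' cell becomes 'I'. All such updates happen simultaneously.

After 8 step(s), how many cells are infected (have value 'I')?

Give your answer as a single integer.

Step 0 (initial): 2 infected
Step 1: +8 new -> 10 infected
Step 2: +10 new -> 20 infected
Step 3: +8 new -> 28 infected
Step 4: +9 new -> 37 infected
Step 5: +5 new -> 42 infected
Step 6: +5 new -> 47 infected
Step 7: +2 new -> 49 infected
Step 8: +2 new -> 51 infected

Answer: 51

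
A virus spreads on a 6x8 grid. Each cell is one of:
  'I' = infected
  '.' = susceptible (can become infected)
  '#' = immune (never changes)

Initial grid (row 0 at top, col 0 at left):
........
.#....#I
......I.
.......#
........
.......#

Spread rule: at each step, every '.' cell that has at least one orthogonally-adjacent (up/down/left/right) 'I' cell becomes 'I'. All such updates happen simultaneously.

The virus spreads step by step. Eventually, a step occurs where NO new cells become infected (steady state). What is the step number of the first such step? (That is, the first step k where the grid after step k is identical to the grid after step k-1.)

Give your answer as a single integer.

Step 0 (initial): 2 infected
Step 1: +4 new -> 6 infected
Step 2: +5 new -> 11 infected
Step 3: +7 new -> 18 infected
Step 4: +6 new -> 24 infected
Step 5: +6 new -> 30 infected
Step 6: +5 new -> 35 infected
Step 7: +5 new -> 40 infected
Step 8: +3 new -> 43 infected
Step 9: +1 new -> 44 infected
Step 10: +0 new -> 44 infected

Answer: 10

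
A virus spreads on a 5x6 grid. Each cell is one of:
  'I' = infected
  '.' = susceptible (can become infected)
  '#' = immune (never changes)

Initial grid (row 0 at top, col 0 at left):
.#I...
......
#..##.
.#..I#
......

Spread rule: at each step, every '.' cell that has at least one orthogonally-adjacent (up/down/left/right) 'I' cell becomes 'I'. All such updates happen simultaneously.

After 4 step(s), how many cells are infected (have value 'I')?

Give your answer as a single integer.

Answer: 21

Derivation:
Step 0 (initial): 2 infected
Step 1: +4 new -> 6 infected
Step 2: +7 new -> 13 infected
Step 3: +5 new -> 18 infected
Step 4: +3 new -> 21 infected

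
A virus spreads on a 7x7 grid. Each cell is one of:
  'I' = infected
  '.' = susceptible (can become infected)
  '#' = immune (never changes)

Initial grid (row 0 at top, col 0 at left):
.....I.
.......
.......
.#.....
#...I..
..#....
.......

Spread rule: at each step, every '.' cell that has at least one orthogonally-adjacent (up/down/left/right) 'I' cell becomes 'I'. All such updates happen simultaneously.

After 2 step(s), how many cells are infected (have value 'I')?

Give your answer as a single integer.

Step 0 (initial): 2 infected
Step 1: +7 new -> 9 infected
Step 2: +12 new -> 21 infected

Answer: 21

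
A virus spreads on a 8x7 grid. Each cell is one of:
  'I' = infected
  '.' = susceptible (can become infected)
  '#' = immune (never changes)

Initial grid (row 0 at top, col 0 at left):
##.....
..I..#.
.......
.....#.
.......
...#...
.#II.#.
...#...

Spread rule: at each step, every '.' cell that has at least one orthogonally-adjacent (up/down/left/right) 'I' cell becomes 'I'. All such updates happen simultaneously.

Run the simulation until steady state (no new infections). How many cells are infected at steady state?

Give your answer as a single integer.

Step 0 (initial): 3 infected
Step 1: +7 new -> 10 infected
Step 2: +11 new -> 21 infected
Step 3: +12 new -> 33 infected
Step 4: +9 new -> 42 infected
Step 5: +4 new -> 46 infected
Step 6: +2 new -> 48 infected
Step 7: +0 new -> 48 infected

Answer: 48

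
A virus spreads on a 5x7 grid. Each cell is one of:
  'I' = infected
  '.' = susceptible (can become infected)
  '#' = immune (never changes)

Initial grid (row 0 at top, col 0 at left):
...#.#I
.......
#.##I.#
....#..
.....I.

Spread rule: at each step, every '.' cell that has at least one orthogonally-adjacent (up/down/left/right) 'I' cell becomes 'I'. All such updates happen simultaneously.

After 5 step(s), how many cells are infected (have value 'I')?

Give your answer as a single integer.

Step 0 (initial): 3 infected
Step 1: +6 new -> 9 infected
Step 2: +5 new -> 14 infected
Step 3: +3 new -> 17 infected
Step 4: +4 new -> 21 infected
Step 5: +5 new -> 26 infected

Answer: 26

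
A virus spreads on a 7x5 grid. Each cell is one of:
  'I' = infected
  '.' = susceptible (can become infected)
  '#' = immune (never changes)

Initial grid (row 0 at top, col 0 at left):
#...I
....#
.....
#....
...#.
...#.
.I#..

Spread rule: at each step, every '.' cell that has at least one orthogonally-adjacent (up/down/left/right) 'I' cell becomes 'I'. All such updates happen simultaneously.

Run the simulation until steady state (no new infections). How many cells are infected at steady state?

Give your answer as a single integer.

Step 0 (initial): 2 infected
Step 1: +3 new -> 5 infected
Step 2: +5 new -> 10 infected
Step 3: +6 new -> 16 infected
Step 4: +6 new -> 22 infected
Step 5: +3 new -> 25 infected
Step 6: +1 new -> 26 infected
Step 7: +1 new -> 27 infected
Step 8: +1 new -> 28 infected
Step 9: +1 new -> 29 infected
Step 10: +0 new -> 29 infected

Answer: 29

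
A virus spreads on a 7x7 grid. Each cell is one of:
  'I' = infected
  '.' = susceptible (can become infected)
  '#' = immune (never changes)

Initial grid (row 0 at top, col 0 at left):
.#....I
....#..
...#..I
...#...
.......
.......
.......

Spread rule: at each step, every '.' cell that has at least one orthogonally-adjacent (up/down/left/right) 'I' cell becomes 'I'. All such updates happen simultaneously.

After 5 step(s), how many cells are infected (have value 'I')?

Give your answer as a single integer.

Answer: 24

Derivation:
Step 0 (initial): 2 infected
Step 1: +4 new -> 6 infected
Step 2: +5 new -> 11 infected
Step 3: +4 new -> 15 infected
Step 4: +5 new -> 20 infected
Step 5: +4 new -> 24 infected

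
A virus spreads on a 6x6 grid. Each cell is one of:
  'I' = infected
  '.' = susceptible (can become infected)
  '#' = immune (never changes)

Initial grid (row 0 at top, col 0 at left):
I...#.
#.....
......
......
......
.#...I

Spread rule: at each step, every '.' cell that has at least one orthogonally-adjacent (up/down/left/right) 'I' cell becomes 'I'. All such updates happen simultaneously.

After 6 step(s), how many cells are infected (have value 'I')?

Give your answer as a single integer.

Step 0 (initial): 2 infected
Step 1: +3 new -> 5 infected
Step 2: +5 new -> 10 infected
Step 3: +7 new -> 17 infected
Step 4: +8 new -> 25 infected
Step 5: +6 new -> 31 infected
Step 6: +1 new -> 32 infected

Answer: 32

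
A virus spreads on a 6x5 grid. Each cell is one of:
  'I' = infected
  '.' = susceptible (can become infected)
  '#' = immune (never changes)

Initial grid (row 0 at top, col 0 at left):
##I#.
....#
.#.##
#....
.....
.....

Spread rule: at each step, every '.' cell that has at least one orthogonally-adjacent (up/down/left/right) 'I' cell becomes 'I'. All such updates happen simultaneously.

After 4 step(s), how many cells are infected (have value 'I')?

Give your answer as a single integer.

Answer: 11

Derivation:
Step 0 (initial): 1 infected
Step 1: +1 new -> 2 infected
Step 2: +3 new -> 5 infected
Step 3: +2 new -> 7 infected
Step 4: +4 new -> 11 infected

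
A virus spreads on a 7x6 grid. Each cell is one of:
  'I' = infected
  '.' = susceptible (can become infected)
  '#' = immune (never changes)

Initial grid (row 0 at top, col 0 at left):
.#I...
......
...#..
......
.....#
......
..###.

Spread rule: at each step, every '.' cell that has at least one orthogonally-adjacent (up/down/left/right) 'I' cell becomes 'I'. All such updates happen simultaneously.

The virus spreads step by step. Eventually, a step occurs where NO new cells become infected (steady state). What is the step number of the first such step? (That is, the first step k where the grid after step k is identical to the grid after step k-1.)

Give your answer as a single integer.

Answer: 10

Derivation:
Step 0 (initial): 1 infected
Step 1: +2 new -> 3 infected
Step 2: +4 new -> 7 infected
Step 3: +5 new -> 12 infected
Step 4: +7 new -> 19 infected
Step 5: +6 new -> 25 infected
Step 6: +5 new -> 30 infected
Step 7: +3 new -> 33 infected
Step 8: +2 new -> 35 infected
Step 9: +1 new -> 36 infected
Step 10: +0 new -> 36 infected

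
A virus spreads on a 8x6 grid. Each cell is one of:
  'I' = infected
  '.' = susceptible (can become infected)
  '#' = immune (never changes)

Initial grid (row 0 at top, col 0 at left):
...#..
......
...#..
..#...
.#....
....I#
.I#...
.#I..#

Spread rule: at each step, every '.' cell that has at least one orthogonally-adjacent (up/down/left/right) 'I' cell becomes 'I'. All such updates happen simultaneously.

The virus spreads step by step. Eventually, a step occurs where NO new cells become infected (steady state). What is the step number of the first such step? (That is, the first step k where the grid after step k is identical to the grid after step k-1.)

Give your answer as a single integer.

Step 0 (initial): 3 infected
Step 1: +6 new -> 9 infected
Step 2: +9 new -> 18 infected
Step 3: +5 new -> 23 infected
Step 4: +3 new -> 26 infected
Step 5: +5 new -> 31 infected
Step 6: +4 new -> 35 infected
Step 7: +4 new -> 39 infected
Step 8: +1 new -> 40 infected
Step 9: +0 new -> 40 infected

Answer: 9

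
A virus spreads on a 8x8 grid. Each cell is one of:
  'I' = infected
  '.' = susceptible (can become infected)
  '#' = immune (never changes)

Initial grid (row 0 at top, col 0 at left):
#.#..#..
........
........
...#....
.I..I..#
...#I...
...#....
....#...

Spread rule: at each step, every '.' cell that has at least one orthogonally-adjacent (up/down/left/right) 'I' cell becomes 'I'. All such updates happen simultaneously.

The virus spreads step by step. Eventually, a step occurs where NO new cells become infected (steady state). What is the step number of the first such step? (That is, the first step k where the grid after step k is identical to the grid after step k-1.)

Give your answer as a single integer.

Answer: 8

Derivation:
Step 0 (initial): 3 infected
Step 1: +9 new -> 12 infected
Step 2: +11 new -> 23 infected
Step 3: +13 new -> 36 infected
Step 4: +12 new -> 48 infected
Step 5: +5 new -> 53 infected
Step 6: +2 new -> 55 infected
Step 7: +1 new -> 56 infected
Step 8: +0 new -> 56 infected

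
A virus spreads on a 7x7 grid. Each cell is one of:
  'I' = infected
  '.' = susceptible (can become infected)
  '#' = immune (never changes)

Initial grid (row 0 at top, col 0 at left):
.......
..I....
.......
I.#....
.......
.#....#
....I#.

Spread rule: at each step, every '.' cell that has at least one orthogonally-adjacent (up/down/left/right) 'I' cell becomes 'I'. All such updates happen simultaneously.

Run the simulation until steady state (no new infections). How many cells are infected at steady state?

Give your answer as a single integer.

Step 0 (initial): 3 infected
Step 1: +9 new -> 12 infected
Step 2: +12 new -> 24 infected
Step 3: +12 new -> 36 infected
Step 4: +5 new -> 41 infected
Step 5: +3 new -> 44 infected
Step 6: +0 new -> 44 infected

Answer: 44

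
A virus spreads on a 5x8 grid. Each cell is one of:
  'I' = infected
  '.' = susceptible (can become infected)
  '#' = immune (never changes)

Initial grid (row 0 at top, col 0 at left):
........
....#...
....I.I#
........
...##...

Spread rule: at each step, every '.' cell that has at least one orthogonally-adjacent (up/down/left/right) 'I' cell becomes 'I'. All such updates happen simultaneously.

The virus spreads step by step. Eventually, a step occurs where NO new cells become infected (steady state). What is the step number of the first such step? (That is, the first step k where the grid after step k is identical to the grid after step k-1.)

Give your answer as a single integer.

Answer: 7

Derivation:
Step 0 (initial): 2 infected
Step 1: +5 new -> 7 infected
Step 2: +9 new -> 16 infected
Step 3: +8 new -> 24 infected
Step 4: +6 new -> 30 infected
Step 5: +4 new -> 34 infected
Step 6: +2 new -> 36 infected
Step 7: +0 new -> 36 infected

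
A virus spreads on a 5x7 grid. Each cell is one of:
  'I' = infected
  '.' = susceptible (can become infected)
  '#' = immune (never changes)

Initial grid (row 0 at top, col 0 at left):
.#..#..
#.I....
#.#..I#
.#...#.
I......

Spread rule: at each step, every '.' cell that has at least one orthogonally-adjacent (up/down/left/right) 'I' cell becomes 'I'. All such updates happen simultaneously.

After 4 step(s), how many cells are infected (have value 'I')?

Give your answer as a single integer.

Answer: 24

Derivation:
Step 0 (initial): 3 infected
Step 1: +7 new -> 10 infected
Step 2: +8 new -> 18 infected
Step 3: +5 new -> 23 infected
Step 4: +1 new -> 24 infected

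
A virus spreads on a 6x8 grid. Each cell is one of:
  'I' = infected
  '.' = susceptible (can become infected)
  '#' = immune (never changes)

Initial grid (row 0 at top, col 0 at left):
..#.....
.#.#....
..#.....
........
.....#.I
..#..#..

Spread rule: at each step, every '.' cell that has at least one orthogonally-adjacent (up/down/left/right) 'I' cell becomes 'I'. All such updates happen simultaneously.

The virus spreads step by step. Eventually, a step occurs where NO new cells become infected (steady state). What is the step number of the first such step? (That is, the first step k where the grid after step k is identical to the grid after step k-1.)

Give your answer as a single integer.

Answer: 13

Derivation:
Step 0 (initial): 1 infected
Step 1: +3 new -> 4 infected
Step 2: +3 new -> 7 infected
Step 3: +3 new -> 10 infected
Step 4: +4 new -> 14 infected
Step 5: +5 new -> 19 infected
Step 6: +6 new -> 25 infected
Step 7: +4 new -> 29 infected
Step 8: +4 new -> 33 infected
Step 9: +3 new -> 36 infected
Step 10: +2 new -> 38 infected
Step 11: +1 new -> 39 infected
Step 12: +1 new -> 40 infected
Step 13: +0 new -> 40 infected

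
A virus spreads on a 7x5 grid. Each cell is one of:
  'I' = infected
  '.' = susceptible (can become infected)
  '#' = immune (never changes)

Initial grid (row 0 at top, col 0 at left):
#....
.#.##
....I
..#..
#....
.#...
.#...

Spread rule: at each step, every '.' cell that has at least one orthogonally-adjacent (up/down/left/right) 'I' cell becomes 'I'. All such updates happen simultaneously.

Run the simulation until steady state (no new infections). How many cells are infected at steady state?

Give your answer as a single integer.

Answer: 25

Derivation:
Step 0 (initial): 1 infected
Step 1: +2 new -> 3 infected
Step 2: +3 new -> 6 infected
Step 3: +4 new -> 10 infected
Step 4: +6 new -> 16 infected
Step 5: +7 new -> 23 infected
Step 6: +2 new -> 25 infected
Step 7: +0 new -> 25 infected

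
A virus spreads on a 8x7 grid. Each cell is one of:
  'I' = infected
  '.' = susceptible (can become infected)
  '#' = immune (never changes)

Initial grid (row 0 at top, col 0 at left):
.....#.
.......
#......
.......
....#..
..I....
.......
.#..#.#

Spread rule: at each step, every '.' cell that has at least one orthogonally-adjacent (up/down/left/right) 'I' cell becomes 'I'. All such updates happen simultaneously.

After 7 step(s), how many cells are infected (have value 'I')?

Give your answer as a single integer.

Step 0 (initial): 1 infected
Step 1: +4 new -> 5 infected
Step 2: +8 new -> 13 infected
Step 3: +8 new -> 21 infected
Step 4: +9 new -> 30 infected
Step 5: +8 new -> 38 infected
Step 6: +6 new -> 44 infected
Step 7: +4 new -> 48 infected

Answer: 48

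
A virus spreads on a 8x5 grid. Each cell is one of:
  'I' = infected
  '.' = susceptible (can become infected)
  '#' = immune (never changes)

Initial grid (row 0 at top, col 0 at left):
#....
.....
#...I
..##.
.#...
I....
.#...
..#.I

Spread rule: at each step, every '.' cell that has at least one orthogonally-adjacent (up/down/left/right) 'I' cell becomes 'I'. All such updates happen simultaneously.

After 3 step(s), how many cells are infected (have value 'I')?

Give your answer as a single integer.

Answer: 29

Derivation:
Step 0 (initial): 3 infected
Step 1: +8 new -> 11 infected
Step 2: +9 new -> 20 infected
Step 3: +9 new -> 29 infected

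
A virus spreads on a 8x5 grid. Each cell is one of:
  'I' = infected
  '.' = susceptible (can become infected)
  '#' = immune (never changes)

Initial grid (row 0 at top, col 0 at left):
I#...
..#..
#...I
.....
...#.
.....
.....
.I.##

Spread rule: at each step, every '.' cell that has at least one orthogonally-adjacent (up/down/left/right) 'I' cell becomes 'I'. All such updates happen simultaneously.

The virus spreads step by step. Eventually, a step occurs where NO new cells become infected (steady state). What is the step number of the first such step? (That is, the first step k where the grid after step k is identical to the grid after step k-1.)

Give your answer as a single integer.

Answer: 6

Derivation:
Step 0 (initial): 3 infected
Step 1: +7 new -> 10 infected
Step 2: +9 new -> 19 infected
Step 3: +8 new -> 27 infected
Step 4: +6 new -> 33 infected
Step 5: +1 new -> 34 infected
Step 6: +0 new -> 34 infected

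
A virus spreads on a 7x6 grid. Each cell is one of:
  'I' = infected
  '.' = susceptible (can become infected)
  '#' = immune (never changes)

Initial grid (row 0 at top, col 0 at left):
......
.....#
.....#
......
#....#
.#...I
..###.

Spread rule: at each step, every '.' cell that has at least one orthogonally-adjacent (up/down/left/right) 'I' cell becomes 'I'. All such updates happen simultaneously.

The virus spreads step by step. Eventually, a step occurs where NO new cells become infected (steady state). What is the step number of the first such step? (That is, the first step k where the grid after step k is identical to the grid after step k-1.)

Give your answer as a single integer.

Answer: 11

Derivation:
Step 0 (initial): 1 infected
Step 1: +2 new -> 3 infected
Step 2: +2 new -> 5 infected
Step 3: +3 new -> 8 infected
Step 4: +4 new -> 12 infected
Step 5: +4 new -> 16 infected
Step 6: +4 new -> 20 infected
Step 7: +5 new -> 25 infected
Step 8: +3 new -> 28 infected
Step 9: +2 new -> 30 infected
Step 10: +1 new -> 31 infected
Step 11: +0 new -> 31 infected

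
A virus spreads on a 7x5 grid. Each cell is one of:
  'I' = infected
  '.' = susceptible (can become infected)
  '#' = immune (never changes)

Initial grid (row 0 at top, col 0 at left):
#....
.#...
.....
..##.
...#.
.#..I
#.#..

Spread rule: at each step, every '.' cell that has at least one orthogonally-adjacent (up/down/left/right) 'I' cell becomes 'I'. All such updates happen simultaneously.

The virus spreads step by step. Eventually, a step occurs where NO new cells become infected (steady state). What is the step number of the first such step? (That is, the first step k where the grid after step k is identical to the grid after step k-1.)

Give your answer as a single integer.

Answer: 9

Derivation:
Step 0 (initial): 1 infected
Step 1: +3 new -> 4 infected
Step 2: +3 new -> 7 infected
Step 3: +2 new -> 9 infected
Step 4: +3 new -> 12 infected
Step 5: +5 new -> 17 infected
Step 6: +5 new -> 22 infected
Step 7: +2 new -> 24 infected
Step 8: +2 new -> 26 infected
Step 9: +0 new -> 26 infected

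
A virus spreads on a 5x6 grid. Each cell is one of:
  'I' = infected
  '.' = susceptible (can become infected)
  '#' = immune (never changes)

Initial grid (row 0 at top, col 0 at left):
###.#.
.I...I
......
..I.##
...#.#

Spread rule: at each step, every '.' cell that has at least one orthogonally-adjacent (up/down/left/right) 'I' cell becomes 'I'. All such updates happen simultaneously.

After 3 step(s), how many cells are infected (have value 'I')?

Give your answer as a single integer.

Answer: 21

Derivation:
Step 0 (initial): 3 infected
Step 1: +10 new -> 13 infected
Step 2: +6 new -> 19 infected
Step 3: +2 new -> 21 infected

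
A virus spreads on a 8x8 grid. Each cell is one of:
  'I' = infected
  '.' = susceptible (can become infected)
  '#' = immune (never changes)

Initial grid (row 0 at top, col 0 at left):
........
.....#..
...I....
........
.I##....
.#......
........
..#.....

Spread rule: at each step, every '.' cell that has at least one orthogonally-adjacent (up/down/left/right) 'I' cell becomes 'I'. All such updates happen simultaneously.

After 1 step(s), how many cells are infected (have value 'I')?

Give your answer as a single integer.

Step 0 (initial): 2 infected
Step 1: +6 new -> 8 infected

Answer: 8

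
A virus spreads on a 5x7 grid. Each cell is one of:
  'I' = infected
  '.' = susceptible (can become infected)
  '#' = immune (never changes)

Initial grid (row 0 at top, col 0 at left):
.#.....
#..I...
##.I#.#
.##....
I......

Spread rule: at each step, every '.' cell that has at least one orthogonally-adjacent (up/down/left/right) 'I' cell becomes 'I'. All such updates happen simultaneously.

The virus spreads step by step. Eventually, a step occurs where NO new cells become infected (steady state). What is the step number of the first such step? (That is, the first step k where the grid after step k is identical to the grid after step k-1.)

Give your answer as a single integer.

Step 0 (initial): 3 infected
Step 1: +7 new -> 10 infected
Step 2: +7 new -> 17 infected
Step 3: +5 new -> 22 infected
Step 4: +3 new -> 25 infected
Step 5: +1 new -> 26 infected
Step 6: +0 new -> 26 infected

Answer: 6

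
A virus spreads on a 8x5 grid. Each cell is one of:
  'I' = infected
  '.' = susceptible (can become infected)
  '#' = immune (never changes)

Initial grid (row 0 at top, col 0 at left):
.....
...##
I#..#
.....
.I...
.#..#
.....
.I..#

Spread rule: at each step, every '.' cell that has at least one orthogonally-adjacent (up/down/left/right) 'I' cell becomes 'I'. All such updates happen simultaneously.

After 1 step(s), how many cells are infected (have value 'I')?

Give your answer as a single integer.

Answer: 11

Derivation:
Step 0 (initial): 3 infected
Step 1: +8 new -> 11 infected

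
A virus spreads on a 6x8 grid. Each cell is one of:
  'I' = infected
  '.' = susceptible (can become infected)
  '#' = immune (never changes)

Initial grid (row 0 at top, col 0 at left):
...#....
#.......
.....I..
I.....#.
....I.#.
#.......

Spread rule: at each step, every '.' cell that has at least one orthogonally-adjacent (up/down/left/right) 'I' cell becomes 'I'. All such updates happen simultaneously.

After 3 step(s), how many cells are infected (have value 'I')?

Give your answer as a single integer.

Step 0 (initial): 3 infected
Step 1: +11 new -> 14 infected
Step 2: +12 new -> 26 infected
Step 3: +10 new -> 36 infected

Answer: 36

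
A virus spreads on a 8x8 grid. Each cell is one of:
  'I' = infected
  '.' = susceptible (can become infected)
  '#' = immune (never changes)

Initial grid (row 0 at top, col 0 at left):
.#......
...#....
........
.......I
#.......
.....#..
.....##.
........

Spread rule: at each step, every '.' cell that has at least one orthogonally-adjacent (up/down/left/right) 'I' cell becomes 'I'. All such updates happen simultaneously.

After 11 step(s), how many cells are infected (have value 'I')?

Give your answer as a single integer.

Answer: 58

Derivation:
Step 0 (initial): 1 infected
Step 1: +3 new -> 4 infected
Step 2: +5 new -> 9 infected
Step 3: +7 new -> 16 infected
Step 4: +6 new -> 22 infected
Step 5: +7 new -> 29 infected
Step 6: +7 new -> 36 infected
Step 7: +8 new -> 44 infected
Step 8: +6 new -> 50 infected
Step 9: +4 new -> 54 infected
Step 10: +3 new -> 57 infected
Step 11: +1 new -> 58 infected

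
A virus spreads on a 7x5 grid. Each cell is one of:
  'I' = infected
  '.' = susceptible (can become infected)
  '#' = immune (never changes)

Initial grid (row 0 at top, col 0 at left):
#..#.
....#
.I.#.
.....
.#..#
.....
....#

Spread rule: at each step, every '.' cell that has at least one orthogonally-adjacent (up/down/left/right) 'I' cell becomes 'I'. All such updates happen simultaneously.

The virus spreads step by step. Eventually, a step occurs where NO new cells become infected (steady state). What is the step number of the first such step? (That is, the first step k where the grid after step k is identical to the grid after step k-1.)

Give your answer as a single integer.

Answer: 7

Derivation:
Step 0 (initial): 1 infected
Step 1: +4 new -> 5 infected
Step 2: +5 new -> 10 infected
Step 3: +5 new -> 15 infected
Step 4: +4 new -> 19 infected
Step 5: +5 new -> 24 infected
Step 6: +3 new -> 27 infected
Step 7: +0 new -> 27 infected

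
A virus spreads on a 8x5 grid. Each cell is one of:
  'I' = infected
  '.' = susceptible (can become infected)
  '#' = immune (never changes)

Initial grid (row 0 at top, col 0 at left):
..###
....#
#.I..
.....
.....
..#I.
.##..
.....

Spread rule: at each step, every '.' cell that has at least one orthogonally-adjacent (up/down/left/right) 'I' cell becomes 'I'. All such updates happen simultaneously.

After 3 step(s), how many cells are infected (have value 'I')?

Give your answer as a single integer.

Step 0 (initial): 2 infected
Step 1: +7 new -> 9 infected
Step 2: +9 new -> 18 infected
Step 3: +7 new -> 25 infected

Answer: 25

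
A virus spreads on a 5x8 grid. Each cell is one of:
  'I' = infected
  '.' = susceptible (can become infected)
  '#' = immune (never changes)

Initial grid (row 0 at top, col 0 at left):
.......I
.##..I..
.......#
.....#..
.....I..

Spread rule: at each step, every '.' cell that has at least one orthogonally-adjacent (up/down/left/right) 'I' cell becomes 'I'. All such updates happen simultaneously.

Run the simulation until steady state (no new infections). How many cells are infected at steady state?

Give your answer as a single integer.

Step 0 (initial): 3 infected
Step 1: +8 new -> 11 infected
Step 2: +8 new -> 19 infected
Step 3: +5 new -> 24 infected
Step 4: +4 new -> 28 infected
Step 5: +4 new -> 32 infected
Step 6: +3 new -> 35 infected
Step 7: +1 new -> 36 infected
Step 8: +0 new -> 36 infected

Answer: 36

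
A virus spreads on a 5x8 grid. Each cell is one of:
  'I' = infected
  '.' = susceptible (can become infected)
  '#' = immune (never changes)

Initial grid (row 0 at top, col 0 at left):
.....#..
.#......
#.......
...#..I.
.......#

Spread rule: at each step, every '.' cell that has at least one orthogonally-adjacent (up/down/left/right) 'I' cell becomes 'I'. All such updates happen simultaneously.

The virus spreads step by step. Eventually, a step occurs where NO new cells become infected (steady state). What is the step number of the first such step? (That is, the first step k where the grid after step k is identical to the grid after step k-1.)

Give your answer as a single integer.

Answer: 11

Derivation:
Step 0 (initial): 1 infected
Step 1: +4 new -> 5 infected
Step 2: +5 new -> 10 infected
Step 3: +5 new -> 15 infected
Step 4: +4 new -> 19 infected
Step 5: +4 new -> 23 infected
Step 6: +5 new -> 28 infected
Step 7: +3 new -> 31 infected
Step 8: +2 new -> 33 infected
Step 9: +1 new -> 34 infected
Step 10: +1 new -> 35 infected
Step 11: +0 new -> 35 infected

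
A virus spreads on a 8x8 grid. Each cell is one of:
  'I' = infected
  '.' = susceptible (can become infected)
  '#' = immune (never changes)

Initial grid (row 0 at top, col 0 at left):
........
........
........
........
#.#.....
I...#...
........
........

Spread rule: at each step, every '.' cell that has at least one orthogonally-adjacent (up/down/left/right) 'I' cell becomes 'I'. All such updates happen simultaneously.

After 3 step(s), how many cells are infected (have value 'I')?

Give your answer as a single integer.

Step 0 (initial): 1 infected
Step 1: +2 new -> 3 infected
Step 2: +4 new -> 7 infected
Step 3: +4 new -> 11 infected

Answer: 11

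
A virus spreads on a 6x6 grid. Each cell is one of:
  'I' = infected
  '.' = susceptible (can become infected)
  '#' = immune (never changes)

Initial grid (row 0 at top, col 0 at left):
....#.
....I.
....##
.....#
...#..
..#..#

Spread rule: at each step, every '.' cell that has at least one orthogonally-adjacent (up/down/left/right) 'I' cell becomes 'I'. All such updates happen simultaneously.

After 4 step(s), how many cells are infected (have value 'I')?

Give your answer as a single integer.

Step 0 (initial): 1 infected
Step 1: +2 new -> 3 infected
Step 2: +4 new -> 7 infected
Step 3: +4 new -> 11 infected
Step 4: +5 new -> 16 infected

Answer: 16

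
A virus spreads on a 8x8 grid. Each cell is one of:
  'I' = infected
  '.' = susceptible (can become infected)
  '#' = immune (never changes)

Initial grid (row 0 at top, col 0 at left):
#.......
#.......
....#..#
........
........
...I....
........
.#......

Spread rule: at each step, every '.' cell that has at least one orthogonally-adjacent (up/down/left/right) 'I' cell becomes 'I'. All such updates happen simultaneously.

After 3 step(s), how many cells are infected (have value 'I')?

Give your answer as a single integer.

Step 0 (initial): 1 infected
Step 1: +4 new -> 5 infected
Step 2: +8 new -> 13 infected
Step 3: +11 new -> 24 infected

Answer: 24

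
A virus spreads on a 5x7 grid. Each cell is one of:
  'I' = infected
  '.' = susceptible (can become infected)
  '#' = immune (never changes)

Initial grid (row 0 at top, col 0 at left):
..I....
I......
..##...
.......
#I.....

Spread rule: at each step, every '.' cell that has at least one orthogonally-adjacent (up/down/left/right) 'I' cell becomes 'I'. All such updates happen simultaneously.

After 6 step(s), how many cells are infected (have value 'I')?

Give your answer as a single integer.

Answer: 32

Derivation:
Step 0 (initial): 3 infected
Step 1: +8 new -> 11 infected
Step 2: +6 new -> 17 infected
Step 3: +4 new -> 21 infected
Step 4: +5 new -> 26 infected
Step 5: +4 new -> 30 infected
Step 6: +2 new -> 32 infected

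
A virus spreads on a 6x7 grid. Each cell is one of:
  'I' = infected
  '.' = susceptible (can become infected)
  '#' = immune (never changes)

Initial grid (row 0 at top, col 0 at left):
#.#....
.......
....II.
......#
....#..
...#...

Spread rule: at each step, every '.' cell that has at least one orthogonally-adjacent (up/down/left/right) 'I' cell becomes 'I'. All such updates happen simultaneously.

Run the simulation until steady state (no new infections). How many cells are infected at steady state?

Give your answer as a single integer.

Answer: 37

Derivation:
Step 0 (initial): 2 infected
Step 1: +6 new -> 8 infected
Step 2: +7 new -> 15 infected
Step 3: +8 new -> 23 infected
Step 4: +6 new -> 29 infected
Step 5: +5 new -> 34 infected
Step 6: +2 new -> 36 infected
Step 7: +1 new -> 37 infected
Step 8: +0 new -> 37 infected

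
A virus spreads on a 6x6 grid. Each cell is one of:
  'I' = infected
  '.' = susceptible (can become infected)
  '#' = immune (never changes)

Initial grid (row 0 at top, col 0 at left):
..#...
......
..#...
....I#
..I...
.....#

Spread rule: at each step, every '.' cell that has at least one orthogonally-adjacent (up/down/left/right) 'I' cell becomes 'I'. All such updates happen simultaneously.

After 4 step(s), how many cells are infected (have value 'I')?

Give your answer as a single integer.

Answer: 29

Derivation:
Step 0 (initial): 2 infected
Step 1: +7 new -> 9 infected
Step 2: +9 new -> 18 infected
Step 3: +6 new -> 24 infected
Step 4: +5 new -> 29 infected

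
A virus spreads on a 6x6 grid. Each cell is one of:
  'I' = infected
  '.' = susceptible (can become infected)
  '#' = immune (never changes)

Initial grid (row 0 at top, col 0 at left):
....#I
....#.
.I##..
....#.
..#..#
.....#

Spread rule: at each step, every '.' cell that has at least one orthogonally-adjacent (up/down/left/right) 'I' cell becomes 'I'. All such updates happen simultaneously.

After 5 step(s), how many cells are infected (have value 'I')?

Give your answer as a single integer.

Step 0 (initial): 2 infected
Step 1: +4 new -> 6 infected
Step 2: +7 new -> 13 infected
Step 3: +8 new -> 21 infected
Step 4: +4 new -> 25 infected
Step 5: +2 new -> 27 infected

Answer: 27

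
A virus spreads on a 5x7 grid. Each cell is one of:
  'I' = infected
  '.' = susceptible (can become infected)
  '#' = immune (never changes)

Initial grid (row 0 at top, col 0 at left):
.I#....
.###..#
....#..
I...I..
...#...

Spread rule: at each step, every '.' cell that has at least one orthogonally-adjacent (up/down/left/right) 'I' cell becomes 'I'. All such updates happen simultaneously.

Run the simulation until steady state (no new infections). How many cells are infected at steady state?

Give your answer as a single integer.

Step 0 (initial): 3 infected
Step 1: +7 new -> 10 infected
Step 2: +8 new -> 18 infected
Step 3: +5 new -> 23 infected
Step 4: +2 new -> 25 infected
Step 5: +2 new -> 27 infected
Step 6: +1 new -> 28 infected
Step 7: +0 new -> 28 infected

Answer: 28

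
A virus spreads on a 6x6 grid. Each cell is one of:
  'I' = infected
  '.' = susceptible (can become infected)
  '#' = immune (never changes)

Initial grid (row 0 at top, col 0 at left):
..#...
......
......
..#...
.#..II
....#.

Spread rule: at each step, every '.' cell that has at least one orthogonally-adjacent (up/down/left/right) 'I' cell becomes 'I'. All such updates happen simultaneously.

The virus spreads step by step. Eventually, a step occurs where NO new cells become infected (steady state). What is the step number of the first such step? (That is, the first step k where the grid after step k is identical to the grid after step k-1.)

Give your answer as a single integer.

Step 0 (initial): 2 infected
Step 1: +4 new -> 6 infected
Step 2: +5 new -> 11 infected
Step 3: +4 new -> 15 infected
Step 4: +5 new -> 20 infected
Step 5: +4 new -> 24 infected
Step 6: +4 new -> 28 infected
Step 7: +3 new -> 31 infected
Step 8: +1 new -> 32 infected
Step 9: +0 new -> 32 infected

Answer: 9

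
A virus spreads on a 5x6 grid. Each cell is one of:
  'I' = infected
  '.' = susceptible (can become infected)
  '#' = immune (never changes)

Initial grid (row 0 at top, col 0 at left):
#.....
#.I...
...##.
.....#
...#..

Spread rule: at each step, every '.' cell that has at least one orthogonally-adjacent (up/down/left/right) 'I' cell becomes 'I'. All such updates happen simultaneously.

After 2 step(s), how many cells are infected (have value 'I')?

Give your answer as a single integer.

Step 0 (initial): 1 infected
Step 1: +4 new -> 5 infected
Step 2: +5 new -> 10 infected

Answer: 10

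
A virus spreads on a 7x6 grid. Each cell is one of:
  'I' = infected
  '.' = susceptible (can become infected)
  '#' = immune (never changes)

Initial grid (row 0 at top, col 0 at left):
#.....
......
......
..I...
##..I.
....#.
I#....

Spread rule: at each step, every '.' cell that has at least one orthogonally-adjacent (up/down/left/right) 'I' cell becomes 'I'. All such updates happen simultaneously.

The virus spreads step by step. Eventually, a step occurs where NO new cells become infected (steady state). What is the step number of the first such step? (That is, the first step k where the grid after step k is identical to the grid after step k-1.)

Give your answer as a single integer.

Step 0 (initial): 3 infected
Step 1: +8 new -> 11 infected
Step 2: +10 new -> 21 infected
Step 3: +9 new -> 30 infected
Step 4: +6 new -> 36 infected
Step 5: +1 new -> 37 infected
Step 6: +0 new -> 37 infected

Answer: 6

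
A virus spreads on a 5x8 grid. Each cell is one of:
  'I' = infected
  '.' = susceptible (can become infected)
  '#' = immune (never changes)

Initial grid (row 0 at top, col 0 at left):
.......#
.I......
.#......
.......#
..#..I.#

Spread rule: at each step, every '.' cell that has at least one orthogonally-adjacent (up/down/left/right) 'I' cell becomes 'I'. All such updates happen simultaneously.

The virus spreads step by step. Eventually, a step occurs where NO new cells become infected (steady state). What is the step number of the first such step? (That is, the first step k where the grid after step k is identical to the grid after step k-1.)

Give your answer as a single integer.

Answer: 6

Derivation:
Step 0 (initial): 2 infected
Step 1: +6 new -> 8 infected
Step 2: +9 new -> 17 infected
Step 3: +9 new -> 26 infected
Step 4: +6 new -> 32 infected
Step 5: +3 new -> 35 infected
Step 6: +0 new -> 35 infected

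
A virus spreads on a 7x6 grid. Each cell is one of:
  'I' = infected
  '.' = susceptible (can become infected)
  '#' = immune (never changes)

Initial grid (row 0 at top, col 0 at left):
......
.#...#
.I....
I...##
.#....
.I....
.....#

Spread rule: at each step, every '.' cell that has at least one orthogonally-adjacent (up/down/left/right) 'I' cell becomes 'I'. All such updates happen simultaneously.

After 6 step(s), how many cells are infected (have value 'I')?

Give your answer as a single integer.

Answer: 36

Derivation:
Step 0 (initial): 3 infected
Step 1: +7 new -> 10 infected
Step 2: +8 new -> 18 infected
Step 3: +8 new -> 26 infected
Step 4: +7 new -> 33 infected
Step 5: +2 new -> 35 infected
Step 6: +1 new -> 36 infected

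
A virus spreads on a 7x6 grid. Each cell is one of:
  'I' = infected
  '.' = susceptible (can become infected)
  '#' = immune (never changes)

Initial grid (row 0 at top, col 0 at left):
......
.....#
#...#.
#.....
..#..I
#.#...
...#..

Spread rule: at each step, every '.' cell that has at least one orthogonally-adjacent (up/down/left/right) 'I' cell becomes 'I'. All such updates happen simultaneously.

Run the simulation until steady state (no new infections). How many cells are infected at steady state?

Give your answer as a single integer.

Answer: 34

Derivation:
Step 0 (initial): 1 infected
Step 1: +3 new -> 4 infected
Step 2: +5 new -> 9 infected
Step 3: +3 new -> 12 infected
Step 4: +2 new -> 14 infected
Step 5: +3 new -> 17 infected
Step 6: +5 new -> 22 infected
Step 7: +5 new -> 27 infected
Step 8: +4 new -> 31 infected
Step 9: +3 new -> 34 infected
Step 10: +0 new -> 34 infected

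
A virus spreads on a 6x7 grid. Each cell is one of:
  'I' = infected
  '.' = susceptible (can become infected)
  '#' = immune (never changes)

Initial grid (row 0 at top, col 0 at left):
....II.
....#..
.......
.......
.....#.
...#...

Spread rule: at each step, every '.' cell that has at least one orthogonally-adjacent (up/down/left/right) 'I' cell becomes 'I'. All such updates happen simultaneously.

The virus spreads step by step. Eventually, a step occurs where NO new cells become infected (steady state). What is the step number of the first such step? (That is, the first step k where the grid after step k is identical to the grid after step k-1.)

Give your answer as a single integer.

Step 0 (initial): 2 infected
Step 1: +3 new -> 5 infected
Step 2: +4 new -> 9 infected
Step 3: +6 new -> 15 infected
Step 4: +6 new -> 21 infected
Step 5: +6 new -> 27 infected
Step 6: +5 new -> 32 infected
Step 7: +4 new -> 36 infected
Step 8: +2 new -> 38 infected
Step 9: +1 new -> 39 infected
Step 10: +0 new -> 39 infected

Answer: 10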